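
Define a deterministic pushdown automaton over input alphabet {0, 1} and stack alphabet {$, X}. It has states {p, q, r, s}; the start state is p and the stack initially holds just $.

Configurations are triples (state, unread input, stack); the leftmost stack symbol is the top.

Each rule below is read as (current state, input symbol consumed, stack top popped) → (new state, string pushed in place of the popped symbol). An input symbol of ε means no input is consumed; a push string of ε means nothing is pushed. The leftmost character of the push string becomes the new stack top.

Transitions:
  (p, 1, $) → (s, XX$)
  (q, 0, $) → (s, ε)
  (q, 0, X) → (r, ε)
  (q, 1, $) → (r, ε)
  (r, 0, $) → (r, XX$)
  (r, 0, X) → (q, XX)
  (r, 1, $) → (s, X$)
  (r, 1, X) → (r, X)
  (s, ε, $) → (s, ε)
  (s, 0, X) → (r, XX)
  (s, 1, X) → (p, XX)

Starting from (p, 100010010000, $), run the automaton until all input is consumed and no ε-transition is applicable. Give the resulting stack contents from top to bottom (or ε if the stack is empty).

XXX$

(p, 100010010000, $)
  read 1, top $: go to s, push XX$ → (s, 00010010000, XX$)
  read 0, top X: go to r, push XX → (r, 0010010000, XXX$)
  read 0, top X: go to q, push XX → (q, 010010000, XXXX$)
  read 0, top X: go to r, push ε → (r, 10010000, XXX$)
  read 1, top X: go to r, push X → (r, 0010000, XXX$)
  read 0, top X: go to q, push XX → (q, 010000, XXXX$)
  read 0, top X: go to r, push ε → (r, 10000, XXX$)
  read 1, top X: go to r, push X → (r, 0000, XXX$)
  read 0, top X: go to q, push XX → (q, 000, XXXX$)
  read 0, top X: go to r, push ε → (r, 00, XXX$)
  read 0, top X: go to q, push XX → (q, 0, XXXX$)
  read 0, top X: go to r, push ε → (r, ε, XXX$)
All input consumed in state r with stack XXX$.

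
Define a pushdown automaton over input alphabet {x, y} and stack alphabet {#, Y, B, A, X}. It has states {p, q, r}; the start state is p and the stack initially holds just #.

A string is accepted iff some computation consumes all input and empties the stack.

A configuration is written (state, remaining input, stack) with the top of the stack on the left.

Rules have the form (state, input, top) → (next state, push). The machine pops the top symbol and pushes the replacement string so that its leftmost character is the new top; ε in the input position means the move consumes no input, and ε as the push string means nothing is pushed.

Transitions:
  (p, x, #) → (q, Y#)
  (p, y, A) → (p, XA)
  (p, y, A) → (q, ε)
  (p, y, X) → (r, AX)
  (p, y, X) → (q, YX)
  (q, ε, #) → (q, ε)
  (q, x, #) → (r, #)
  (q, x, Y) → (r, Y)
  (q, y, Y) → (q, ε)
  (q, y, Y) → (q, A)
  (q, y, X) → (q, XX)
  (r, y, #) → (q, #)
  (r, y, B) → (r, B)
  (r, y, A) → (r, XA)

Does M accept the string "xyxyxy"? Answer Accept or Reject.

Accept

One accepting computation: (p, xyxyxy, #) ⊢ (q, yxyxy, Y#) ⊢ (q, xyxy, #) ⊢ (r, yxy, #) ⊢ (q, xy, #) ⊢ (r, y, #) ⊢ (q, ε, #) ⊢ (q, ε, ε)
All input consumed and the stack is empty.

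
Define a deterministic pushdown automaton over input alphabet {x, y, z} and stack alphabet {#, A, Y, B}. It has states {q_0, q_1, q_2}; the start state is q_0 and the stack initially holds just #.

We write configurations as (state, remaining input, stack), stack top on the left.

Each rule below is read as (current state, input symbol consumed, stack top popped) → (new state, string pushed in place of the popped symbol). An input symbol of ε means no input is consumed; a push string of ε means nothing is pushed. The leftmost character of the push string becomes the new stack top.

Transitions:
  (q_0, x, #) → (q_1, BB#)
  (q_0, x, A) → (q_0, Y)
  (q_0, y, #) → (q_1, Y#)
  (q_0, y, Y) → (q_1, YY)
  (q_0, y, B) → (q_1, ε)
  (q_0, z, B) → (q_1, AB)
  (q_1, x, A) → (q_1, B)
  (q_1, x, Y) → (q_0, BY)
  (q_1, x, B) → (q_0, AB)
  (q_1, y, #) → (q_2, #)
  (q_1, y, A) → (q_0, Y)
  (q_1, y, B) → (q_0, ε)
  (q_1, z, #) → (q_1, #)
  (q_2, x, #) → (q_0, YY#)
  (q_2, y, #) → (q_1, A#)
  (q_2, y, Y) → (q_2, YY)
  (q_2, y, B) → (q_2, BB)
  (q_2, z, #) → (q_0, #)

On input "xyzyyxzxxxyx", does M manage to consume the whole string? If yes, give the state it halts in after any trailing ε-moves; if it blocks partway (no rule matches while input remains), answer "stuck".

q_0

(q_0, xyzyyxzxxxyx, #)
  read x, top #: go to q_1, push BB# → (q_1, yzyyxzxxxyx, BB#)
  read y, top B: go to q_0, push ε → (q_0, zyyxzxxxyx, B#)
  read z, top B: go to q_1, push AB → (q_1, yyxzxxxyx, AB#)
  read y, top A: go to q_0, push Y → (q_0, yxzxxxyx, YB#)
  read y, top Y: go to q_1, push YY → (q_1, xzxxxyx, YYB#)
  read x, top Y: go to q_0, push BY → (q_0, zxxxyx, BYYB#)
  read z, top B: go to q_1, push AB → (q_1, xxxyx, ABYYB#)
  read x, top A: go to q_1, push B → (q_1, xxyx, BBYYB#)
  read x, top B: go to q_0, push AB → (q_0, xyx, ABBYYB#)
  read x, top A: go to q_0, push Y → (q_0, yx, YBBYYB#)
  read y, top Y: go to q_1, push YY → (q_1, x, YYBBYYB#)
  read x, top Y: go to q_0, push BY → (q_0, ε, BYYBBYYB#)
All input consumed; M is in state q_0.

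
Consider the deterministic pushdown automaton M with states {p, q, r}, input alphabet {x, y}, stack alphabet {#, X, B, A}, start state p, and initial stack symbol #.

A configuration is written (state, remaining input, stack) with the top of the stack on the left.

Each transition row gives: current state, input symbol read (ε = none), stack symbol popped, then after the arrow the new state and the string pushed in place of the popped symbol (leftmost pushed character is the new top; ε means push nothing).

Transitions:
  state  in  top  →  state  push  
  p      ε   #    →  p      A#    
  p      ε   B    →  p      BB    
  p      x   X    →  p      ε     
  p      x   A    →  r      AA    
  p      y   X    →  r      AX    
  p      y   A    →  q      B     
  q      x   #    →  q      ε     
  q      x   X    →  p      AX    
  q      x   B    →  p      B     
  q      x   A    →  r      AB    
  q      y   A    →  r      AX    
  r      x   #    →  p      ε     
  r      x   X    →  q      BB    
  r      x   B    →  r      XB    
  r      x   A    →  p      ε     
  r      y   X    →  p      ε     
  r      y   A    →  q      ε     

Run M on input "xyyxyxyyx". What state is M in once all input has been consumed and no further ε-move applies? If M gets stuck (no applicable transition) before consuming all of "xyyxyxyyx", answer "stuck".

p

(p, xyyxyxyyx, #)
  ε-move, top #: go to p, push A# → (p, xyyxyxyyx, A#)
  read x, top A: go to r, push AA → (r, yyxyxyyx, AA#)
  read y, top A: go to q, push ε → (q, yxyxyyx, A#)
  read y, top A: go to r, push AX → (r, xyxyyx, AX#)
  read x, top A: go to p, push ε → (p, yxyyx, X#)
  read y, top X: go to r, push AX → (r, xyyx, AX#)
  read x, top A: go to p, push ε → (p, yyx, X#)
  read y, top X: go to r, push AX → (r, yx, AX#)
  read y, top A: go to q, push ε → (q, x, X#)
  read x, top X: go to p, push AX → (p, ε, AX#)
All input consumed; M is in state p.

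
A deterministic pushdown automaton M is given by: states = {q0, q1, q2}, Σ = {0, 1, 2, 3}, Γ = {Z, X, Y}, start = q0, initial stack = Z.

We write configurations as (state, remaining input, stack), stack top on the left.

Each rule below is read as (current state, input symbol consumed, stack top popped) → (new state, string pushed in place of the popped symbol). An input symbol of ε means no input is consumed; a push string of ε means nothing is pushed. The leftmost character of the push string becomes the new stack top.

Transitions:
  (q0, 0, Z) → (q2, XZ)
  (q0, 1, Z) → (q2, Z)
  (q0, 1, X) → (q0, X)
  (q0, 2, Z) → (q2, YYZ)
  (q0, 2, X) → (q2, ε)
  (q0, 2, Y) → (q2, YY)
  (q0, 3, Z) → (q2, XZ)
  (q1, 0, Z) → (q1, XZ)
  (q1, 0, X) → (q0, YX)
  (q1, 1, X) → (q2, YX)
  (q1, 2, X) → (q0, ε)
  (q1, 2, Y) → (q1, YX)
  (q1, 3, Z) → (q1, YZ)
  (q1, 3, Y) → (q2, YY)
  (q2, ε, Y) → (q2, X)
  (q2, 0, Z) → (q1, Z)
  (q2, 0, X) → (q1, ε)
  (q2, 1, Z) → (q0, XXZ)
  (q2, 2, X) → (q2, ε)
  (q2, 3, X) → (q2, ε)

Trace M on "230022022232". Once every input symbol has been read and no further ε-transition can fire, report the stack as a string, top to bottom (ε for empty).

(q0, 230022022232, Z) ⊢ (q2, 30022022232, YYZ) ⊢ (q2, 30022022232, XYZ) ⊢ (q2, 0022022232, YZ) ⊢ (q2, 0022022232, XZ) ⊢ (q1, 022022232, Z) ⊢ (q1, 22022232, XZ) ⊢ (q0, 2022232, Z) ⊢ (q2, 022232, YYZ) ⊢ (q2, 022232, XYZ) ⊢ (q1, 22232, YZ) ⊢ (q1, 2232, YXZ) ⊢ (q1, 232, YXXZ) ⊢ (q1, 32, YXXXZ) ⊢ (q2, 2, YYXXXZ) ⊢ (q2, 2, XYXXXZ) ⊢ (q2, ε, YXXXZ) ⊢ (q2, ε, XXXXZ)
All input consumed in state q2 with stack XXXXZ.

XXXXZ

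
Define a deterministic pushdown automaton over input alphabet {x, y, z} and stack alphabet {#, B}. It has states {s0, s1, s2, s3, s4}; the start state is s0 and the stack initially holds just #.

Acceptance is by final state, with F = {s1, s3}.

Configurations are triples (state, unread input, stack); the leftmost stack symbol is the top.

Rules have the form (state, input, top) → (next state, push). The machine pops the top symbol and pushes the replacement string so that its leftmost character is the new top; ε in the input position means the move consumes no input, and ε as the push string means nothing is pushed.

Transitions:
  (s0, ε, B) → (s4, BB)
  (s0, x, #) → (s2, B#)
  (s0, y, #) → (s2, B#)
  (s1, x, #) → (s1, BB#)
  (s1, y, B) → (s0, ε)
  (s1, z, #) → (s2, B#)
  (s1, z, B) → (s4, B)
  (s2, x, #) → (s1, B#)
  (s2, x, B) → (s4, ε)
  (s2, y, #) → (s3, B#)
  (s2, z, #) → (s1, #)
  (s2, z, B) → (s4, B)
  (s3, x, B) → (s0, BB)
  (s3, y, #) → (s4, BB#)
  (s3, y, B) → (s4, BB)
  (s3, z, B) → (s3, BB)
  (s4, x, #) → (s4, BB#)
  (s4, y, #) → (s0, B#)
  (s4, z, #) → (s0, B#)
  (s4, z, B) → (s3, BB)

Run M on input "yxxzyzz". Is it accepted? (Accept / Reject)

Accept

(s0, yxxzyzz, #) ⊢ (s2, xxzyzz, B#) ⊢ (s4, xzyzz, #) ⊢ (s4, zyzz, BB#) ⊢ (s3, yzz, BBB#) ⊢ (s4, zz, BBBB#) ⊢ (s3, z, BBBBB#) ⊢ (s3, ε, BBBBBB#)
All input consumed; state s3 ∈ F.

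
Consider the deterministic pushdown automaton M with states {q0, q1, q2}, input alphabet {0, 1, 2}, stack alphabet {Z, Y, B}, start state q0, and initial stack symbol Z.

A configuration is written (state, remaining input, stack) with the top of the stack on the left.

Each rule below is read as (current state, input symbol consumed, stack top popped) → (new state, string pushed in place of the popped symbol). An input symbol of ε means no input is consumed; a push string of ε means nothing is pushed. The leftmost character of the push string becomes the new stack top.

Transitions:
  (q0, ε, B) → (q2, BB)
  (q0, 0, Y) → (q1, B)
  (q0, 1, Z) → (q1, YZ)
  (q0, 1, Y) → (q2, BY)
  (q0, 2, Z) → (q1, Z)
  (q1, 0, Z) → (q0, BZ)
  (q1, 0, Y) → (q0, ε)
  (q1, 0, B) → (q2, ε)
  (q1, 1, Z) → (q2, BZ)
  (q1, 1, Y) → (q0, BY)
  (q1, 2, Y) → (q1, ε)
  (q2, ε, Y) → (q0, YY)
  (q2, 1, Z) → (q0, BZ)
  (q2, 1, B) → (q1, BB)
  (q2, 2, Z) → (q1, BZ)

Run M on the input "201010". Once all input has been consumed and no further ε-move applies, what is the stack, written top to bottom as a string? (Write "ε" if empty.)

BBZ

(q0, 201010, Z)
  read 2, top Z: go to q1, push Z → (q1, 01010, Z)
  read 0, top Z: go to q0, push BZ → (q0, 1010, BZ)
  ε-move, top B: go to q2, push BB → (q2, 1010, BBZ)
  read 1, top B: go to q1, push BB → (q1, 010, BBBZ)
  read 0, top B: go to q2, push ε → (q2, 10, BBZ)
  read 1, top B: go to q1, push BB → (q1, 0, BBBZ)
  read 0, top B: go to q2, push ε → (q2, ε, BBZ)
All input consumed in state q2 with stack BBZ.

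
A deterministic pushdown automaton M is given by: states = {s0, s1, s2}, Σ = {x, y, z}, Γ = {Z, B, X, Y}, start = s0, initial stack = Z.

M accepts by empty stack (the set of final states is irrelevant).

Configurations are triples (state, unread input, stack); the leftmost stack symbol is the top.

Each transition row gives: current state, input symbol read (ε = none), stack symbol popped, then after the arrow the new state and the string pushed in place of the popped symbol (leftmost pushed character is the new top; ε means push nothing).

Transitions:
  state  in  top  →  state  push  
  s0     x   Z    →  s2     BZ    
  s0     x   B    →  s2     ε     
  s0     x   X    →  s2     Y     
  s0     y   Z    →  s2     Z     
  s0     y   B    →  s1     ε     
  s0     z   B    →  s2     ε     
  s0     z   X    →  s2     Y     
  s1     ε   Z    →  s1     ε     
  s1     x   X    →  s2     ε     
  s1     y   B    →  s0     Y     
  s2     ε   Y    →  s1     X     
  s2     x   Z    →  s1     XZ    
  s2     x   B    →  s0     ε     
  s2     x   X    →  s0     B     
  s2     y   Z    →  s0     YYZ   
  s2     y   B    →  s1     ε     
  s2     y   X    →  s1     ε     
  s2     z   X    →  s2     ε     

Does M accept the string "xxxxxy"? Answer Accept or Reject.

Accept

(s0, xxxxxy, Z)
  read x, top Z: go to s2, push BZ → (s2, xxxxy, BZ)
  read x, top B: go to s0, push ε → (s0, xxxy, Z)
  read x, top Z: go to s2, push BZ → (s2, xxy, BZ)
  read x, top B: go to s0, push ε → (s0, xy, Z)
  read x, top Z: go to s2, push BZ → (s2, y, BZ)
  read y, top B: go to s1, push ε → (s1, ε, Z)
  ε-move, top Z: go to s1, push ε → (s1, ε, ε)
All input consumed and the stack is empty.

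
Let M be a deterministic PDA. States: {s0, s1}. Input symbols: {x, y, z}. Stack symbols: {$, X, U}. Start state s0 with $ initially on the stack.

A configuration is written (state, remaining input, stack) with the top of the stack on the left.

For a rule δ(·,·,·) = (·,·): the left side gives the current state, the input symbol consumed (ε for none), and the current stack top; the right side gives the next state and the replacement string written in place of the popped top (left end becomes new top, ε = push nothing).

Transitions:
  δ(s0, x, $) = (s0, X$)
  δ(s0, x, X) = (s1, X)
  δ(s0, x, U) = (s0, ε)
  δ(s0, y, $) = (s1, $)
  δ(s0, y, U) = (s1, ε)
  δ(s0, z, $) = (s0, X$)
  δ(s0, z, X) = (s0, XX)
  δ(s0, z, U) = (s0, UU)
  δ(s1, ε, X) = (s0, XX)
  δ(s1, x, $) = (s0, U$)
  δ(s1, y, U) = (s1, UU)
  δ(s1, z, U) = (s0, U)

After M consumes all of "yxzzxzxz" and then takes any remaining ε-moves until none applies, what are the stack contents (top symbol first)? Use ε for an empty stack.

(s0, yxzzxzxz, $) ⊢ (s1, xzzxzxz, $) ⊢ (s0, zzxzxz, U$) ⊢ (s0, zxzxz, UU$) ⊢ (s0, xzxz, UUU$) ⊢ (s0, zxz, UU$) ⊢ (s0, xz, UUU$) ⊢ (s0, z, UU$) ⊢ (s0, ε, UUU$)
All input consumed in state s0 with stack UUU$.

UUU$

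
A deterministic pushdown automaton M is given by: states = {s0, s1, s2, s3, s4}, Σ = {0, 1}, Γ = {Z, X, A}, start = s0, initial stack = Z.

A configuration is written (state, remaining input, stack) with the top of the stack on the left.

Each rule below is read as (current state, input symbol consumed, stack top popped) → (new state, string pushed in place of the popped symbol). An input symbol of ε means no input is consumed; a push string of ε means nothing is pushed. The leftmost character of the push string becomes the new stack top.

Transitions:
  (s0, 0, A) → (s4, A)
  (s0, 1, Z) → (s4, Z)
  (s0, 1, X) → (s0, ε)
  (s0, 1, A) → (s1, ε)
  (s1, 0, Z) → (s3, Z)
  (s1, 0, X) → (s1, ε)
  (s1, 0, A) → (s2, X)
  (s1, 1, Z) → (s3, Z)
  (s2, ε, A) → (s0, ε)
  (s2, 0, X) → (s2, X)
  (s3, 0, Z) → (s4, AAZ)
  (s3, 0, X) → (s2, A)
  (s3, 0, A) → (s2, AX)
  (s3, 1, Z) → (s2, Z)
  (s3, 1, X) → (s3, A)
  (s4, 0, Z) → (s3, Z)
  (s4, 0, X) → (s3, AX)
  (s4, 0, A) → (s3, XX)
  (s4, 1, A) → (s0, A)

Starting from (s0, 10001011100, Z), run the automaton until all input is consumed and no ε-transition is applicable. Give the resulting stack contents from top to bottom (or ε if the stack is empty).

AAZ

(s0, 10001011100, Z) ⊢ (s4, 0001011100, Z) ⊢ (s3, 001011100, Z) ⊢ (s4, 01011100, AAZ) ⊢ (s3, 1011100, XXAZ) ⊢ (s3, 011100, AXAZ) ⊢ (s2, 11100, AXXAZ) ⊢ (s0, 11100, XXAZ) ⊢ (s0, 1100, XAZ) ⊢ (s0, 100, AZ) ⊢ (s1, 00, Z) ⊢ (s3, 0, Z) ⊢ (s4, ε, AAZ)
All input consumed in state s4 with stack AAZ.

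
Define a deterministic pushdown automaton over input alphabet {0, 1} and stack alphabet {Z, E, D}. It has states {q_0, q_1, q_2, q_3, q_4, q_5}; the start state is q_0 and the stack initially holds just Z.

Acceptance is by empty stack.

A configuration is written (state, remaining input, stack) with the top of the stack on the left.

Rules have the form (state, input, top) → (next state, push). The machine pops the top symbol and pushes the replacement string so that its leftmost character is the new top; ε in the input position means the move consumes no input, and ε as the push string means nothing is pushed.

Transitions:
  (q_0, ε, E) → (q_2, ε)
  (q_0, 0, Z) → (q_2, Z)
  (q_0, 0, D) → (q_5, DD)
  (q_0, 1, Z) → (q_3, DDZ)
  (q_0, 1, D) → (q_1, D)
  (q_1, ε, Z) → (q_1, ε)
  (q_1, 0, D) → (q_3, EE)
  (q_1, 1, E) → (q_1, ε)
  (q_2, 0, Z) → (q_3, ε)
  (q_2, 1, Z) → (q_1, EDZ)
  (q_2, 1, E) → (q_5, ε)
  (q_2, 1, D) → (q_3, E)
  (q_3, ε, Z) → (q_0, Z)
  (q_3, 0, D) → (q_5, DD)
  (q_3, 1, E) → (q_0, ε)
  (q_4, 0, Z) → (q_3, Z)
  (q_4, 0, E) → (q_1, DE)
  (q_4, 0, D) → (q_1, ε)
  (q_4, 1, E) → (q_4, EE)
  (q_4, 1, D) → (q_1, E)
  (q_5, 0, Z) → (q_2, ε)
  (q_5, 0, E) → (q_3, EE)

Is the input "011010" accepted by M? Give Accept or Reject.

(q_0, 011010, Z)
  read 0, top Z: go to q_2, push Z → (q_2, 11010, Z)
  read 1, top Z: go to q_1, push EDZ → (q_1, 1010, EDZ)
  read 1, top E: go to q_1, push ε → (q_1, 010, DZ)
  read 0, top D: go to q_3, push EE → (q_3, 10, EEZ)
  read 1, top E: go to q_0, push ε → (q_0, 0, EZ)
  ε-move, top E: go to q_2, push ε → (q_2, 0, Z)
  read 0, top Z: go to q_3, push ε → (q_3, ε, ε)
All input consumed and the stack is empty.

Accept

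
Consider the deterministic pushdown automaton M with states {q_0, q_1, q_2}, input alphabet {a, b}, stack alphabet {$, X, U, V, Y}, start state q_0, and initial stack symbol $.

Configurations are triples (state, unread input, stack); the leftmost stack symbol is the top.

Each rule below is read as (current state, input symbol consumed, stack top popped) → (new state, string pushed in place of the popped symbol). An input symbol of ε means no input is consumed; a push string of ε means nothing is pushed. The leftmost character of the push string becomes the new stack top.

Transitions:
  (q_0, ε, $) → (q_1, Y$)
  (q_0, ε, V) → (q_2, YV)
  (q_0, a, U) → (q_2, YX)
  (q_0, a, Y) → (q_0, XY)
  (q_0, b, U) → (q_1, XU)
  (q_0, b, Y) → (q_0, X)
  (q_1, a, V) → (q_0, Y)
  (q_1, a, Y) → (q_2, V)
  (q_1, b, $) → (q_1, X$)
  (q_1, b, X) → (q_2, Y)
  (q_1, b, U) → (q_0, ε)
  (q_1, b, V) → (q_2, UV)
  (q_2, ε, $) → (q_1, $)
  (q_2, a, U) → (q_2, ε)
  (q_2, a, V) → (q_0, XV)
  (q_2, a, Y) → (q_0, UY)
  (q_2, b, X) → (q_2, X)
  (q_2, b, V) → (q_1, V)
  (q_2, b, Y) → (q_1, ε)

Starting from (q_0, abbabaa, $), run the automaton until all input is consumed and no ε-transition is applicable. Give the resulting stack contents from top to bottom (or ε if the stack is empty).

XY$

(q_0, abbabaa, $)
  ε-move, top $: go to q_1, push Y$ → (q_1, abbabaa, Y$)
  read a, top Y: go to q_2, push V → (q_2, bbabaa, V$)
  read b, top V: go to q_1, push V → (q_1, babaa, V$)
  read b, top V: go to q_2, push UV → (q_2, abaa, UV$)
  read a, top U: go to q_2, push ε → (q_2, baa, V$)
  read b, top V: go to q_1, push V → (q_1, aa, V$)
  read a, top V: go to q_0, push Y → (q_0, a, Y$)
  read a, top Y: go to q_0, push XY → (q_0, ε, XY$)
All input consumed in state q_0 with stack XY$.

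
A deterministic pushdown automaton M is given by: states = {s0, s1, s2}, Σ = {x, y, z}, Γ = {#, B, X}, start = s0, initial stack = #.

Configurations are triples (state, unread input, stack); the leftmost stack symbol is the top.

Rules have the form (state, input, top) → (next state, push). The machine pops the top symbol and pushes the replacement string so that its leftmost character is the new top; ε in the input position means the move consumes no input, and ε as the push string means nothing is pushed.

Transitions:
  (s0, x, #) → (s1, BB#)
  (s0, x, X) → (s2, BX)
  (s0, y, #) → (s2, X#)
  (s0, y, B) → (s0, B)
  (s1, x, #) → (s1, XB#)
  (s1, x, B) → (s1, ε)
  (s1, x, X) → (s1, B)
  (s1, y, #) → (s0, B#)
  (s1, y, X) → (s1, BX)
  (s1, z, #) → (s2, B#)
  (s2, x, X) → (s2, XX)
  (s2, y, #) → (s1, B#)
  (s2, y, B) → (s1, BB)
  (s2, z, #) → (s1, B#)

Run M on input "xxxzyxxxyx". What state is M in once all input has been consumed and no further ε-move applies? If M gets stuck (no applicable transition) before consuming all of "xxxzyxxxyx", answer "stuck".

s1

(s0, xxxzyxxxyx, #)
  read x, top #: go to s1, push BB# → (s1, xxzyxxxyx, BB#)
  read x, top B: go to s1, push ε → (s1, xzyxxxyx, B#)
  read x, top B: go to s1, push ε → (s1, zyxxxyx, #)
  read z, top #: go to s2, push B# → (s2, yxxxyx, B#)
  read y, top B: go to s1, push BB → (s1, xxxyx, BB#)
  read x, top B: go to s1, push ε → (s1, xxyx, B#)
  read x, top B: go to s1, push ε → (s1, xyx, #)
  read x, top #: go to s1, push XB# → (s1, yx, XB#)
  read y, top X: go to s1, push BX → (s1, x, BXB#)
  read x, top B: go to s1, push ε → (s1, ε, XB#)
All input consumed; M is in state s1.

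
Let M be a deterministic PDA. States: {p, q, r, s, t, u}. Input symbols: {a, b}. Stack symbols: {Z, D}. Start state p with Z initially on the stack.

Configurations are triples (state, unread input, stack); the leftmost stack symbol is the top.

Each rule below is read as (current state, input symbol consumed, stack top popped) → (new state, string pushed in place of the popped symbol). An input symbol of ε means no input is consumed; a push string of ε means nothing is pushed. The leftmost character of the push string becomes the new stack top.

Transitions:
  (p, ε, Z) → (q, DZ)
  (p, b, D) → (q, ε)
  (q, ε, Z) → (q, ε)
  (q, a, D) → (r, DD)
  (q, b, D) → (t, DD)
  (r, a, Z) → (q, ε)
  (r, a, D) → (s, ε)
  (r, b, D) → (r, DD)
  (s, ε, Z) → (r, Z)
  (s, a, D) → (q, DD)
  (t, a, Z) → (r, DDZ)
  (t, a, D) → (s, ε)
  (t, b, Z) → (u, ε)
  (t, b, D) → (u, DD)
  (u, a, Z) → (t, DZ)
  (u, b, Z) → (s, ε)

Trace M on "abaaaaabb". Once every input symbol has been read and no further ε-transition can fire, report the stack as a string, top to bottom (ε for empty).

(p, abaaaaabb, Z)
  ε-move, top Z: go to q, push DZ → (q, abaaaaabb, DZ)
  read a, top D: go to r, push DD → (r, baaaaabb, DDZ)
  read b, top D: go to r, push DD → (r, aaaaabb, DDDZ)
  read a, top D: go to s, push ε → (s, aaaabb, DDZ)
  read a, top D: go to q, push DD → (q, aaabb, DDDZ)
  read a, top D: go to r, push DD → (r, aabb, DDDDZ)
  read a, top D: go to s, push ε → (s, abb, DDDZ)
  read a, top D: go to q, push DD → (q, bb, DDDDZ)
  read b, top D: go to t, push DD → (t, b, DDDDDZ)
  read b, top D: go to u, push DD → (u, ε, DDDDDDZ)
All input consumed in state u with stack DDDDDDZ.

DDDDDDZ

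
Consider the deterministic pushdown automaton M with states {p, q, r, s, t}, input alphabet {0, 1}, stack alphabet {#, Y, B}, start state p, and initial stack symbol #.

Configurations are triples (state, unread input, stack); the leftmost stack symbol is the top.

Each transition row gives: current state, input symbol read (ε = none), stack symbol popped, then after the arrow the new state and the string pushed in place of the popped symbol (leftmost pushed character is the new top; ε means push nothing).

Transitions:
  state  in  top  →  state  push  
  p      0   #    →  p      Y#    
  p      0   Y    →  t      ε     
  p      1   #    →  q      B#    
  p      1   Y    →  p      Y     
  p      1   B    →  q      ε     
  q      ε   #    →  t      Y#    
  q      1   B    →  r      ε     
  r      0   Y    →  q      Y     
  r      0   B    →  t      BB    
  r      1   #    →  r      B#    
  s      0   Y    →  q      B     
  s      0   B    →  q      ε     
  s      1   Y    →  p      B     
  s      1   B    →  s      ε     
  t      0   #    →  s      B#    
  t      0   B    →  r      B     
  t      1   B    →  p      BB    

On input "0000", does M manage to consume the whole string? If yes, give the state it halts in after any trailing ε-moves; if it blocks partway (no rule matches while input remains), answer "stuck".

(p, 0000, #) ⊢ (p, 000, Y#) ⊢ (t, 00, #) ⊢ (s, 0, B#) ⊢ (q, ε, #) ⊢ (t, ε, Y#)
All input consumed; M is in state t.

t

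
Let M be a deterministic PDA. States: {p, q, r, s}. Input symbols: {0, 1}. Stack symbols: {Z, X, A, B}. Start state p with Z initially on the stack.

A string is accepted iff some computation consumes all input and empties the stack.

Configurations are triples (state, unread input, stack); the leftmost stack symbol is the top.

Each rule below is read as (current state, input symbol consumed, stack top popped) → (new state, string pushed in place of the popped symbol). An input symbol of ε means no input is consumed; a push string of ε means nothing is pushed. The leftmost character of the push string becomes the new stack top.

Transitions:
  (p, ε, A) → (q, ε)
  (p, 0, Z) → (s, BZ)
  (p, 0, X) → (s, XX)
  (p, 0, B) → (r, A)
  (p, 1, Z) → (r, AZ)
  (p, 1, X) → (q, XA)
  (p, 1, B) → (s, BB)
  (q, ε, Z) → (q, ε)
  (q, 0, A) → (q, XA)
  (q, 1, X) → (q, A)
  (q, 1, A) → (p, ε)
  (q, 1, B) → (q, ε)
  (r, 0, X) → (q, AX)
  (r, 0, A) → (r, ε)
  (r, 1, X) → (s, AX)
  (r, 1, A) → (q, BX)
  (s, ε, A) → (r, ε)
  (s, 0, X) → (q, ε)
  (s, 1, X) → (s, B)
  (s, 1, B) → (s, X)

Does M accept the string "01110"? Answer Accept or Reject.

(p, 01110, Z)
  read 0, top Z: go to s, push BZ → (s, 1110, BZ)
  read 1, top B: go to s, push X → (s, 110, XZ)
  read 1, top X: go to s, push B → (s, 10, BZ)
  read 1, top B: go to s, push X → (s, 0, XZ)
  read 0, top X: go to q, push ε → (q, ε, Z)
  ε-move, top Z: go to q, push ε → (q, ε, ε)
All input consumed and the stack is empty.

Accept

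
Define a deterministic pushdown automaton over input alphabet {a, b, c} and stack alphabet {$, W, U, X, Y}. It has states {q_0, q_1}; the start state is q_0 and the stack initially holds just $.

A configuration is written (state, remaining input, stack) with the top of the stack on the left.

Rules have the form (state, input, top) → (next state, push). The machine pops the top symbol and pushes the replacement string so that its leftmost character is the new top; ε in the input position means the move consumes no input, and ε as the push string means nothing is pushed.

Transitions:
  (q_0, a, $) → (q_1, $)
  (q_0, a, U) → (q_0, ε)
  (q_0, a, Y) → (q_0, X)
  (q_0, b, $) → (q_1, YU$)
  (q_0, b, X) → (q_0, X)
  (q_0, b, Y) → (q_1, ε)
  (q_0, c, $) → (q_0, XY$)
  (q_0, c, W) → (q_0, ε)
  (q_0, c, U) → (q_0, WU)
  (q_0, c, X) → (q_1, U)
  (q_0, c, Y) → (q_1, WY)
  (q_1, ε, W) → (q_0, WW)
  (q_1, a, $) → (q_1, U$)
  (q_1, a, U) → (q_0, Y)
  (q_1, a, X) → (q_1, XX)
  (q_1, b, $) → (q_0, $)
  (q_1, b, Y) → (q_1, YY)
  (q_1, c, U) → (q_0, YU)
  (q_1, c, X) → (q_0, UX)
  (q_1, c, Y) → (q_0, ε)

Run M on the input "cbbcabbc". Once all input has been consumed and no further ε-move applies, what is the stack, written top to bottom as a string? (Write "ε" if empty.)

(q_0, cbbcabbc, $)
  read c, top $: go to q_0, push XY$ → (q_0, bbcabbc, XY$)
  read b, top X: go to q_0, push X → (q_0, bcabbc, XY$)
  read b, top X: go to q_0, push X → (q_0, cabbc, XY$)
  read c, top X: go to q_1, push U → (q_1, abbc, UY$)
  read a, top U: go to q_0, push Y → (q_0, bbc, YY$)
  read b, top Y: go to q_1, push ε → (q_1, bc, Y$)
  read b, top Y: go to q_1, push YY → (q_1, c, YY$)
  read c, top Y: go to q_0, push ε → (q_0, ε, Y$)
All input consumed in state q_0 with stack Y$.

Y$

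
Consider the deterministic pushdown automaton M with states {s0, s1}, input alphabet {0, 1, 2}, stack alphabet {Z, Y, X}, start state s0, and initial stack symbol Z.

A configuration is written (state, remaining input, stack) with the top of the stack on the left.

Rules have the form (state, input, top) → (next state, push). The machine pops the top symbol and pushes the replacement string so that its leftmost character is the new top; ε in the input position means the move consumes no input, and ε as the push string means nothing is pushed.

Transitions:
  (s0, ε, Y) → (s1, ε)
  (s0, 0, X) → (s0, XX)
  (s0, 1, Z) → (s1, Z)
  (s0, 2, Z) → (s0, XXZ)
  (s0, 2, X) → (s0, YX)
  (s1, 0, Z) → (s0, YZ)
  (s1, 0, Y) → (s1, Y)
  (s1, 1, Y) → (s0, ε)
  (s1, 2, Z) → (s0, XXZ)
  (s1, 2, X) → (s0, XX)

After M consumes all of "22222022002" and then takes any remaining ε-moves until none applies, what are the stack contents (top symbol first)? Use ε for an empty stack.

XXXXXXXXZ

(s0, 22222022002, Z)
  read 2, top Z: go to s0, push XXZ → (s0, 2222022002, XXZ)
  read 2, top X: go to s0, push YX → (s0, 222022002, YXXZ)
  ε-move, top Y: go to s1, push ε → (s1, 222022002, XXZ)
  read 2, top X: go to s0, push XX → (s0, 22022002, XXXZ)
  read 2, top X: go to s0, push YX → (s0, 2022002, YXXXZ)
  ε-move, top Y: go to s1, push ε → (s1, 2022002, XXXZ)
  read 2, top X: go to s0, push XX → (s0, 022002, XXXXZ)
  read 0, top X: go to s0, push XX → (s0, 22002, XXXXXZ)
  read 2, top X: go to s0, push YX → (s0, 2002, YXXXXXZ)
  ε-move, top Y: go to s1, push ε → (s1, 2002, XXXXXZ)
  read 2, top X: go to s0, push XX → (s0, 002, XXXXXXZ)
  read 0, top X: go to s0, push XX → (s0, 02, XXXXXXXZ)
  read 0, top X: go to s0, push XX → (s0, 2, XXXXXXXXZ)
  read 2, top X: go to s0, push YX → (s0, ε, YXXXXXXXXZ)
  ε-move, top Y: go to s1, push ε → (s1, ε, XXXXXXXXZ)
All input consumed in state s1 with stack XXXXXXXXZ.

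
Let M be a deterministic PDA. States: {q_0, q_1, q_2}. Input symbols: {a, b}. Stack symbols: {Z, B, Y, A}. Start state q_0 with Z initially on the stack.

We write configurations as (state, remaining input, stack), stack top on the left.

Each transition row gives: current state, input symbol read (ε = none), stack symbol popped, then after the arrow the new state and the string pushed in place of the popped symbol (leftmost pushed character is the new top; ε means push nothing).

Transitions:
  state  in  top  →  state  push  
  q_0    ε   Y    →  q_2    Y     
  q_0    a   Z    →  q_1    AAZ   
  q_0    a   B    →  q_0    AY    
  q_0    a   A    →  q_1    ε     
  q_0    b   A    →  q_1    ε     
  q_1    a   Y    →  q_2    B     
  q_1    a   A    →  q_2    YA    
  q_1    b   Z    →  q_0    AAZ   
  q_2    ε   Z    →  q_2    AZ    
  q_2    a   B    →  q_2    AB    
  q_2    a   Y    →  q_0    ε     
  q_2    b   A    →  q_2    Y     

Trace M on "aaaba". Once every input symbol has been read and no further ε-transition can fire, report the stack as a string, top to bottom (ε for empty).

YAZ

(q_0, aaaba, Z)
  read a, top Z: go to q_1, push AAZ → (q_1, aaba, AAZ)
  read a, top A: go to q_2, push YA → (q_2, aba, YAAZ)
  read a, top Y: go to q_0, push ε → (q_0, ba, AAZ)
  read b, top A: go to q_1, push ε → (q_1, a, AZ)
  read a, top A: go to q_2, push YA → (q_2, ε, YAZ)
All input consumed in state q_2 with stack YAZ.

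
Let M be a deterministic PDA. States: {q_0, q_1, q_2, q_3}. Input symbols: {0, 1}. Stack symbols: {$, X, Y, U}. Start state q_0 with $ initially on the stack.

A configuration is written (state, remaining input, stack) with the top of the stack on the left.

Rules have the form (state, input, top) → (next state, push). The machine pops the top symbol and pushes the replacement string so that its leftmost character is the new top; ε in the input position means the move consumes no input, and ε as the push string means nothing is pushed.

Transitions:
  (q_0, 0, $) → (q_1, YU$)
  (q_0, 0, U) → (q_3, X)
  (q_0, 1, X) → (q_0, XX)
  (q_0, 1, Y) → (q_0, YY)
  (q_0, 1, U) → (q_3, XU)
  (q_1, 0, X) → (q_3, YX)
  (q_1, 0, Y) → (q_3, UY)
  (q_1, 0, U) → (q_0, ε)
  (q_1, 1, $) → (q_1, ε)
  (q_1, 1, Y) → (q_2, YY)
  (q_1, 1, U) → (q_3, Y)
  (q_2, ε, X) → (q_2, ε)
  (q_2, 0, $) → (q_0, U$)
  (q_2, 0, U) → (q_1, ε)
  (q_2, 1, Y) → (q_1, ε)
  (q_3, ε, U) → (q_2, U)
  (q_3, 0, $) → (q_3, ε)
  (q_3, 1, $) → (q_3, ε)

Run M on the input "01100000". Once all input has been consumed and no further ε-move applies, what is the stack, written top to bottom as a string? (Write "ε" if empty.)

(q_0, 01100000, $) ⊢ (q_1, 1100000, YU$) ⊢ (q_2, 100000, YYU$) ⊢ (q_1, 00000, YU$) ⊢ (q_3, 0000, UYU$) ⊢ (q_2, 0000, UYU$) ⊢ (q_1, 000, YU$) ⊢ (q_3, 00, UYU$) ⊢ (q_2, 00, UYU$) ⊢ (q_1, 0, YU$) ⊢ (q_3, ε, UYU$) ⊢ (q_2, ε, UYU$)
All input consumed in state q_2 with stack UYU$.

UYU$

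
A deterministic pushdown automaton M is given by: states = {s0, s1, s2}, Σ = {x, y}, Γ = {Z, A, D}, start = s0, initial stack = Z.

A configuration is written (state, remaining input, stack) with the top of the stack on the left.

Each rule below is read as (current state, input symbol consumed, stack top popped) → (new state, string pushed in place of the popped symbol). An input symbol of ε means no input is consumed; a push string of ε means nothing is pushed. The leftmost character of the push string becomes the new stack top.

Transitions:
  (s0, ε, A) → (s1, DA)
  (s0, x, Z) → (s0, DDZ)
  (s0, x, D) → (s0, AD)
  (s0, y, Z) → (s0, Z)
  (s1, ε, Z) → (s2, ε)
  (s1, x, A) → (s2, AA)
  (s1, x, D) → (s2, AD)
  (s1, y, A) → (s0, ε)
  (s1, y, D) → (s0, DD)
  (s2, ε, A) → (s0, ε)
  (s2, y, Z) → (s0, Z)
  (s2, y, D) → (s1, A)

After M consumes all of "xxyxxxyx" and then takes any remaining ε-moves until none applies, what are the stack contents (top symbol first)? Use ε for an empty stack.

DADDADADDADDZ

(s0, xxyxxxyx, Z) ⊢ (s0, xyxxxyx, DDZ) ⊢ (s0, yxxxyx, ADDZ) ⊢ (s1, yxxxyx, DADDZ) ⊢ (s0, xxxyx, DDADDZ) ⊢ (s0, xxyx, ADDADDZ) ⊢ (s1, xxyx, DADDADDZ) ⊢ (s2, xyx, ADADDADDZ) ⊢ (s0, xyx, DADDADDZ) ⊢ (s0, yx, ADADDADDZ) ⊢ (s1, yx, DADADDADDZ) ⊢ (s0, x, DDADADDADDZ) ⊢ (s0, ε, ADDADADDADDZ) ⊢ (s1, ε, DADDADADDADDZ)
All input consumed in state s1 with stack DADDADADDADDZ.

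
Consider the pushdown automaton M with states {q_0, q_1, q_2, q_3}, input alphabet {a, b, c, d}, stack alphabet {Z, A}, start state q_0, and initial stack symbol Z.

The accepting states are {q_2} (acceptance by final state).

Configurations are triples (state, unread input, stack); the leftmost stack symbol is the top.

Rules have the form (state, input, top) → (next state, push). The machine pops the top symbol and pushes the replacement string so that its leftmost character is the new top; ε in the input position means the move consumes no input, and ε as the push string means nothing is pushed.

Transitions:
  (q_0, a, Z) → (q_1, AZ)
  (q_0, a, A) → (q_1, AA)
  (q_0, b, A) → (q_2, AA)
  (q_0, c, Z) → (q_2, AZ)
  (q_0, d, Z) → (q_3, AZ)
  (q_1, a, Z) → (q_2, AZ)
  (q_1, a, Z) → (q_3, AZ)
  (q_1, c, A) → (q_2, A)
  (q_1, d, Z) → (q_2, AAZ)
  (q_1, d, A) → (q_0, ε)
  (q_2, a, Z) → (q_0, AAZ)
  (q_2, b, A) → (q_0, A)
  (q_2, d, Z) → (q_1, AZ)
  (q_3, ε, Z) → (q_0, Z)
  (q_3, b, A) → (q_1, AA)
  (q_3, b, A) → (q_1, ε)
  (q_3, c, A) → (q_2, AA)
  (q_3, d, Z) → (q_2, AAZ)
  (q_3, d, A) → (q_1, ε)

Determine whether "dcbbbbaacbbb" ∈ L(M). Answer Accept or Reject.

Reject

No computation consumes all input and reaches a final state.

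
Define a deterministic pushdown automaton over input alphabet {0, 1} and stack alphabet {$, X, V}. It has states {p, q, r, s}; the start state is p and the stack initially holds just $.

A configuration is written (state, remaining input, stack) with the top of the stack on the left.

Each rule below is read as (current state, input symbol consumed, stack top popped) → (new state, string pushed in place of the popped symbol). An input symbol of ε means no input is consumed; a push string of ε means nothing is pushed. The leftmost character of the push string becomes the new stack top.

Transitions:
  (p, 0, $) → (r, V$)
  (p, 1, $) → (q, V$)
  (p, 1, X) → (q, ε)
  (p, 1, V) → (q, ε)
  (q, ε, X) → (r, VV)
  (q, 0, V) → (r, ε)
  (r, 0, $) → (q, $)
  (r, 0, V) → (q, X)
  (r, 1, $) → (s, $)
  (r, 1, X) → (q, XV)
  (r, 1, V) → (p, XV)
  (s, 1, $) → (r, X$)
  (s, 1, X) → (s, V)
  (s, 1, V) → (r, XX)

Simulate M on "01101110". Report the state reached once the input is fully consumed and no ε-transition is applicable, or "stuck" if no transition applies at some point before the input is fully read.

(p, 01101110, $)
  read 0, top $: go to r, push V$ → (r, 1101110, V$)
  read 1, top V: go to p, push XV → (p, 101110, XV$)
  read 1, top X: go to q, push ε → (q, 01110, V$)
  read 0, top V: go to r, push ε → (r, 1110, $)
  read 1, top $: go to s, push $ → (s, 110, $)
  read 1, top $: go to r, push X$ → (r, 10, X$)
  read 1, top X: go to q, push XV → (q, 0, XV$)
  ε-move, top X: go to r, push VV → (r, 0, VVV$)
  read 0, top V: go to q, push X → (q, ε, XVV$)
  ε-move, top X: go to r, push VV → (r, ε, VVVV$)
All input consumed; M is in state r.

r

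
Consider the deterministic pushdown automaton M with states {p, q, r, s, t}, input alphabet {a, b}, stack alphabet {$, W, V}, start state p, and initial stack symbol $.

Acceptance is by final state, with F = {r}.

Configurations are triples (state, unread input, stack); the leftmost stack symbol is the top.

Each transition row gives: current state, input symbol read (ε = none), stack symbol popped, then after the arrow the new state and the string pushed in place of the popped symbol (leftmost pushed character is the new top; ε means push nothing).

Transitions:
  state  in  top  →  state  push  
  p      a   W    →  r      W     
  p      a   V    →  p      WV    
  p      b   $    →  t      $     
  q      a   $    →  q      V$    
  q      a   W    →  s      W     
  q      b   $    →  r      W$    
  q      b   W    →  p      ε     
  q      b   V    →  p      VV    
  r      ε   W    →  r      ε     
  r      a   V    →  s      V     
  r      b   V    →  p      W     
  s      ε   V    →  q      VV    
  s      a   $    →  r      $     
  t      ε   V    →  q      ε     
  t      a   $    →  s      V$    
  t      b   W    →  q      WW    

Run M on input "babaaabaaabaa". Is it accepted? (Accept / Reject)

Accept

(p, babaaabaaabaa, $) ⊢ (t, abaaabaaabaa, $) ⊢ (s, baaabaaabaa, V$) ⊢ (q, baaabaaabaa, VV$) ⊢ (p, aaabaaabaa, VVV$) ⊢ (p, aabaaabaa, WVVV$) ⊢ (r, abaaabaa, WVVV$) ⊢ (r, abaaabaa, VVV$) ⊢ (s, baaabaa, VVV$) ⊢ (q, baaabaa, VVVV$) ⊢ (p, aaabaa, VVVVV$) ⊢ (p, aabaa, WVVVVV$) ⊢ (r, abaa, WVVVVV$) ⊢ (r, abaa, VVVVV$) ⊢ (s, baa, VVVVV$) ⊢ (q, baa, VVVVVV$) ⊢ (p, aa, VVVVVVV$) ⊢ (p, a, WVVVVVVV$) ⊢ (r, ε, WVVVVVVV$)
All input consumed; state r ∈ F.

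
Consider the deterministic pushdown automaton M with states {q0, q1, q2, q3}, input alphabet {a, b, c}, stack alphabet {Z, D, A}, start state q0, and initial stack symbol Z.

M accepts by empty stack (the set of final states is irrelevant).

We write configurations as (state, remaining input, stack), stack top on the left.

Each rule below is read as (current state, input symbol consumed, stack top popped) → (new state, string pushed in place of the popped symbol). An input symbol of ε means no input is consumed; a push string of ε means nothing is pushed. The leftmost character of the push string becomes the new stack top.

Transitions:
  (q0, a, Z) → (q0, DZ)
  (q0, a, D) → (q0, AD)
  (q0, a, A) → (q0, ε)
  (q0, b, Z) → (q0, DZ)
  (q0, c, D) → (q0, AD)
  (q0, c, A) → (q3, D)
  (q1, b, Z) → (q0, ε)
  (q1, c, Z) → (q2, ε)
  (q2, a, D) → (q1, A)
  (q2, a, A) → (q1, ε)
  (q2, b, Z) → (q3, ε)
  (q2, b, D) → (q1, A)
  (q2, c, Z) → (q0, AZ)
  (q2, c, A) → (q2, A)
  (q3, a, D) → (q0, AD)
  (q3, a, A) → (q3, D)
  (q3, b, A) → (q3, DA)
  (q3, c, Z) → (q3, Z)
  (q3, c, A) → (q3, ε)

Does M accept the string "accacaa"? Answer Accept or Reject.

(q0, accacaa, Z)
  read a, top Z: go to q0, push DZ → (q0, ccacaa, DZ)
  read c, top D: go to q0, push AD → (q0, cacaa, ADZ)
  read c, top A: go to q3, push D → (q3, acaa, DDZ)
  read a, top D: go to q0, push AD → (q0, caa, ADDZ)
  read c, top A: go to q3, push D → (q3, aa, DDDZ)
  read a, top D: go to q0, push AD → (q0, a, ADDDZ)
  read a, top A: go to q0, push ε → (q0, ε, DDDZ)
All input consumed; stack is DDDZ, not empty, and no further ε-move applies.

Reject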